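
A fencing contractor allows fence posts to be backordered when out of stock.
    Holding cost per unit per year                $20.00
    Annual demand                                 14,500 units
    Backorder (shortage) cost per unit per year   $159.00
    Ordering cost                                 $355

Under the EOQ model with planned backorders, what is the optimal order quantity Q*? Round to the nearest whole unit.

Q* = √(2DS/H) · √((H + b)/b)
   = √(2 × 14,500 × 355 / 20) · √((20 + 159) / 159)
   = 717.461 × 1.0610 ≈ 761.25

761 units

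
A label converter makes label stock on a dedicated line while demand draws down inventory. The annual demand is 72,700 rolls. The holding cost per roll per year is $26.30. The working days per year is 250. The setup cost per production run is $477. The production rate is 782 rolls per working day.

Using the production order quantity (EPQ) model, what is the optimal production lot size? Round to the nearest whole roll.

2,049 rolls

d = 72,700/250 = 290.8000 rolls/day;  effective holding cost H(1 − d/p) = 26.3·(1 − 290.8000/782) = 16.51990
Q* = √(2DS / H_eff) = √(2·72,700·477 / 16.51990) ≈ 2,048.98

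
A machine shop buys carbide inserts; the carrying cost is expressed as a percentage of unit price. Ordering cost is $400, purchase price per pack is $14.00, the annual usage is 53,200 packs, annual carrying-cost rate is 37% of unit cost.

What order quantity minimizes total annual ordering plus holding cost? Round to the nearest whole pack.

2,866 packs

H = i·C = 0.37 × $14 = $5.1800 per pack-year
EOQ = √(2DS/H) = √(2 × 53,200 × 400 / 5.18)
    = √(8,216,216.22) ≈ 2,866.39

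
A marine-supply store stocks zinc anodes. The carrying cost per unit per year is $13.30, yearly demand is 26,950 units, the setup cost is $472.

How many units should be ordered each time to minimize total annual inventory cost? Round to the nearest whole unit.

Optimal lot size Q* = (2 × 26,950 × $472 / $13.3)^½ ≈ 1,383.06

1,383 units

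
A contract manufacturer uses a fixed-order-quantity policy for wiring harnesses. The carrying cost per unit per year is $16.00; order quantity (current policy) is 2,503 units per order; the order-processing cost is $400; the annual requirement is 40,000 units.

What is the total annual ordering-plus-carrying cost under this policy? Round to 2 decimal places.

Ordering: D/Q × S = 40,000/2,503 × $400 = $6,392.33
Holding:  Q/2 × H = 2,503/2 × $16 = $20,024.00
Total = $6,392.33 + $20,024.00 = $26,416.33

$26,416.33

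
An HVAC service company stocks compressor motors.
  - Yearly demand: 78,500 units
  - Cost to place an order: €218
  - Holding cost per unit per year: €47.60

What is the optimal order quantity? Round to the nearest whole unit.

Q* = √(2·D·S / H) = √(2·78,500·218 / 47.6) = √719,033.6 ≈ 847.96

848 units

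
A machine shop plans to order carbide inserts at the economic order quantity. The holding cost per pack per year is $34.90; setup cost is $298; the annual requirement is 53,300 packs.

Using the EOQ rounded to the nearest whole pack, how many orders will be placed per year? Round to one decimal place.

55.9 orders per year

EOQ = √(2DS/H) = √(2 × 53,300 × 298 / 34.9)
    = √(910,223.50) ≈ 954.06 → Q = 954
N = D/Q = 53,300/954 ≈ 55.870 orders/yr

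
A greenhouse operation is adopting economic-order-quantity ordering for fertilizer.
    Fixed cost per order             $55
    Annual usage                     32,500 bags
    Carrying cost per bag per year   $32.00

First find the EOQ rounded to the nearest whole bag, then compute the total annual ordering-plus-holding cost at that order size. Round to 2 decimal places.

$10,695.80

2DS/H = 2·32,500·55/32 = 111,718.75
EOQ = √111,718.75 ≈ 334.24 → Q = 334 bags
Ordering: D/Q × S = 32,500/334 × $55 = $5,351.80
Holding:  Q/2 × H = 334/2 × $32 = $5,344.00
Total = $5,351.80 + $5,344.00 = $10,695.80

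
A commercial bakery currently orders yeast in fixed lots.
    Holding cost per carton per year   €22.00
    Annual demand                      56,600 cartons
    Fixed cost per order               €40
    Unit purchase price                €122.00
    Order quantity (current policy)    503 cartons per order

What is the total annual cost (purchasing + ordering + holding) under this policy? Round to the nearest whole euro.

Ordering: D/Q × S = 56,600/503 × €40 = €4,500.99
Holding:  Q/2 × H = 503/2 × €22 = €5,533.00
Purchase cost = D·C = 56,600 × 122 = €6,905,200.00
Total = €4,500.99 + €5,533.00 + €6,905,200.00 = €6,915,233.99

€6,915,234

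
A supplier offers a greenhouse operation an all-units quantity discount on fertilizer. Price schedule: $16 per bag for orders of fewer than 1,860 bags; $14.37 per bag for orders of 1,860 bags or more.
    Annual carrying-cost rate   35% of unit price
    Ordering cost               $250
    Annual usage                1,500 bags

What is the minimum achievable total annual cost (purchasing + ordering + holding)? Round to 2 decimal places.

$26,049.39

H₁ = 35%×$16 = $5.6000;  H₂ = 35%×$14.37 = $5.0295
EOQ₁ = √(2×1,500×250/5.6000) = 365.96  (< 1,860, feasible at tier 1)
EOQ₂ = √(2×1,500×250/5.0295) = 386.16  (< 1,860 → use Q = 1,860 at tier-2 price)
TC(tier 1 (EOQ₁), Q≈366.0) = $26,049.39
TC(tier 2, Q≈1,860.0) = $26,434.05
Minimum at tier 1 (EOQ₁): $26,049.39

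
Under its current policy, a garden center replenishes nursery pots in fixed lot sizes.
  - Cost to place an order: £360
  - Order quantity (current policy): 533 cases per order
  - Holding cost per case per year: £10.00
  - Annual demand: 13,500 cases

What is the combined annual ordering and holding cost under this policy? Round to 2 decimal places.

Annual ordering cost = (D/Q)·S = (13,500/533) × 360 = £9,118.20
Annual holding cost  = (Q/2)·H = (533/2) × 10 = £2,665.00
Total = £9,118.20 + £2,665.00 = £11,783.20

£11,783.20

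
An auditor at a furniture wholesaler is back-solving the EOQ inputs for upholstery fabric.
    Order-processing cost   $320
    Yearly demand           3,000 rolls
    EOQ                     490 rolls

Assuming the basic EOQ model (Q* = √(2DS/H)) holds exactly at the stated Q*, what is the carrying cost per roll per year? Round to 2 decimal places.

$8.00

From Q* = √(2DS/H) ⇒ Q*² = 2DS/H.
H = 2DS / Q² = 2 × 3,000 × 320 / 490² = 7.9967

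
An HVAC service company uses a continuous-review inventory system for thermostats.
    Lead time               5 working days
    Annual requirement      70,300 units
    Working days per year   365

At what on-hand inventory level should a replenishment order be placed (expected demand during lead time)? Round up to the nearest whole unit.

964 units

Daily demand d = 70,300 / 365 = 192.603 units/day
Demand during lead time = 192.603 × 5 = 963.01
Reorder point = 963.01 → round up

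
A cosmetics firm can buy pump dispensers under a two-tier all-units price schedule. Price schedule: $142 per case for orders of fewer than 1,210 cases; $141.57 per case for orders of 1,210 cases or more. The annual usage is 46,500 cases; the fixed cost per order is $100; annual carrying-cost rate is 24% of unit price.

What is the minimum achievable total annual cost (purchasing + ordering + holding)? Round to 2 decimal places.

$6,607,403.94

H₁ = 24%×$142 = $34.0800;  H₂ = 24%×$141.57 = $33.9768
EOQ₁ = √(2×46,500×100/34.0800) = 522.39  (< 1,210, feasible at tier 1)
EOQ₂ = √(2×46,500×100/33.9768) = 523.18  (< 1,210 → use Q = 1,210 at tier-2 price)
TC(tier 1 (EOQ₁), Q≈522.4) = $6,620,802.92
TC(tier 2, Q≈1,210.0) = $6,607,403.94
Minimum at tier 2: $6,607,403.94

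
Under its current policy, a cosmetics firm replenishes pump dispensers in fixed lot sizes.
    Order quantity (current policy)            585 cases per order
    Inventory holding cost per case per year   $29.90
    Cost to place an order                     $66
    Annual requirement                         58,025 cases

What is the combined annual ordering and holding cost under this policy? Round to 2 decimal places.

$15,292.16

Ordering: D/Q × S = 58,025/585 × $66 = $6,546.41
Holding:  Q/2 × H = 585/2 × $29.9 = $8,745.75
Total = $6,546.41 + $8,745.75 = $15,292.16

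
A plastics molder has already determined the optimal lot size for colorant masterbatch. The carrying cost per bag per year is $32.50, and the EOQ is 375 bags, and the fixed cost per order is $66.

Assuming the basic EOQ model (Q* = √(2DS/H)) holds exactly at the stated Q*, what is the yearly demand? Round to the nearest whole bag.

EOQ relation: Q² = 2DS/H, so rearrange for the unknown.
D = Q²H / (2S) = 375² × 32.5 / (2 × 66) = 34,623.58

34,624 bags per year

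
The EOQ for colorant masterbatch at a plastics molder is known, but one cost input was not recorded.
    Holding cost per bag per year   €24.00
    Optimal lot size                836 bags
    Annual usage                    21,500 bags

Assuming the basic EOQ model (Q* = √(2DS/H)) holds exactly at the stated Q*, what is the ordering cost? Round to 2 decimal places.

€390.08

Since Q* = (2DS/H)^½, squaring gives Q*²·H = 2DS.
S = Q²H / (2D) = 836² × 24 / (2 × 21,500) = 390.0815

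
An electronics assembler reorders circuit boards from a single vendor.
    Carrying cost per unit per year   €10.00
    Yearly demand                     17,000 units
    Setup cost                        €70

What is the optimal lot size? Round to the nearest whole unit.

Q* = √(2·D·S / H) = √(2·17,000·70 / 10) = √238,000.0 ≈ 487.85

488 units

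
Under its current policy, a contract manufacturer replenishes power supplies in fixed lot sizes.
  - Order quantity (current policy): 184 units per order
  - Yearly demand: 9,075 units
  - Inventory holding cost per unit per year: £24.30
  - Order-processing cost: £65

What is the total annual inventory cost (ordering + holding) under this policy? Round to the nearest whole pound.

Ordering: D/Q × S = 9,075/184 × £65 = £3,205.84
Holding:  Q/2 × H = 184/2 × £24.3 = £2,235.60
Total = £3,205.84 + £2,235.60 = £5,441.44

£5,441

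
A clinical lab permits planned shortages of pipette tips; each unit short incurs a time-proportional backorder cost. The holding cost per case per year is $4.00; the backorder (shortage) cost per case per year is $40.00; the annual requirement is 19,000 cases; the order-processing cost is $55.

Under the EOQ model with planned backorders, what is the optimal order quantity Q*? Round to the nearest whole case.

Q* = √(2DS/H) · √((H + b)/b)
   = √(2 × 19,000 × 55 / 4) · √((4 + 40) / 40)
   = 722.842 × 1.0488 ≈ 758.12

758 cases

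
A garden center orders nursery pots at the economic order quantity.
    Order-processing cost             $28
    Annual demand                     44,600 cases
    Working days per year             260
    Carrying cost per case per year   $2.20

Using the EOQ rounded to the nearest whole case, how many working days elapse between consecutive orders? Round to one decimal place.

6.2 days

EOQ = √(2DS/H) = √(2 × 44,600 × 28 / 2.2)
    = √(1,135,272.73) ≈ 1,065.49 → Q = 1,065 cases
Cycle time = (working days × Q)/D = (260 × 1,065) / 44,600 = 6.209 days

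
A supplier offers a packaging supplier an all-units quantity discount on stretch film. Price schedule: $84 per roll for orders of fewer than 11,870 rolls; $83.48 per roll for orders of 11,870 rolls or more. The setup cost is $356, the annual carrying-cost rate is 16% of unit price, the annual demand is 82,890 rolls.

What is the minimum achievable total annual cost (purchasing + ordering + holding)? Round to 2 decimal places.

H₁ = 16%×$84 = $13.4400;  H₂ = 16%×$83.48 = $13.3568
EOQ₁ = √(2×82,890×356/13.4400) = 2,095.52  (< 11,870, feasible at tier 1)
EOQ₂ = √(2×82,890×356/13.3568) = 2,102.03  (< 11,870 → use Q = 11,870 at tier-2 price)
TC(tier 1 (EOQ₁), Q≈2,095.5) = $6,990,923.76
TC(tier 2, Q≈11,870.0) = $7,001,415.81
Minimum at tier 1 (EOQ₁): $6,990,923.76

$6,990,923.76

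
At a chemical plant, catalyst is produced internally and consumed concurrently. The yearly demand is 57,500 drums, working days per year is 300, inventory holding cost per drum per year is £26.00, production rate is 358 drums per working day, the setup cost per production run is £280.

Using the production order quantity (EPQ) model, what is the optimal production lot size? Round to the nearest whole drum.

Daily demand d = 57,500/300 = 191.667; p = 358; 1 − d/p = 0.46462
EPQ = √(2DS / (H(1 − d/p)))
    = √(2 × 57,500 × 280 / (26 × 0.46462)) ≈ 1,632.65

1,633 drums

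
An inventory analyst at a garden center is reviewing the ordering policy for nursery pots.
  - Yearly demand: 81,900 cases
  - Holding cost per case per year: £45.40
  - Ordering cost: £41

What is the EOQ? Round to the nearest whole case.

385 cases

Q* = √(2·D·S / H) = √(2·81,900·41 / 45.4) = √147,925.1 ≈ 384.61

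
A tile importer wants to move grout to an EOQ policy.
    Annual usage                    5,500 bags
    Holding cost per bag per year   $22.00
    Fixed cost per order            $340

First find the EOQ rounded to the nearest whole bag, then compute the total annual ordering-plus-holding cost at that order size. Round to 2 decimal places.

$9,070.83

Optimal lot size Q* = (2 × 5,500 × $340 / $22)^½ ≈ 412.31 → Q = 412 bags
Orders/yr = 5,500/412 = 13.350; ordering cost = 13.350 × $340 = $4,538.83
Average inventory = 412/2 = 206; holding cost = 206 × $22 = $4,532.00
Total = $4,538.83 + $4,532.00 = $9,070.83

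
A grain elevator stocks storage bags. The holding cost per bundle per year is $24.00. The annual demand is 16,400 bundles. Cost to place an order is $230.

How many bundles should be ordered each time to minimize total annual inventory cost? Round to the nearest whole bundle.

EOQ = √(2DS/H) = √(2 × 16,400 × 230 / 24)
    = √(314,333.33) ≈ 560.65

561 bundles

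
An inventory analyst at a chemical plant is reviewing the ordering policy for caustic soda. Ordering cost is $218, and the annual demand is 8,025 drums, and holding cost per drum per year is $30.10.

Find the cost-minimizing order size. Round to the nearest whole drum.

Q* = √(2·D·S / H) = √(2·8,025·218 / 30.1) = √116,242.5 ≈ 340.94

341 drums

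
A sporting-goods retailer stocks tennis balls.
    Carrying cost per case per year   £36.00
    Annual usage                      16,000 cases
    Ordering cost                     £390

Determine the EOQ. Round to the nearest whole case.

Optimal lot size Q* = (2 × 16,000 × £390 / £36)^½ ≈ 588.78

589 cases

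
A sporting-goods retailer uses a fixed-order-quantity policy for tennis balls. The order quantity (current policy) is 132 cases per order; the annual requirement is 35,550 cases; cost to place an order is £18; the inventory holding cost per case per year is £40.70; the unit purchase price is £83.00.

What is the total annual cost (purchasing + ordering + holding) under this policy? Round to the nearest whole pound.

Orders/yr = 35,550/132 = 269.318; ordering cost = 269.318 × £18 = £4,847.73
Average inventory = 132/2 = 66; holding cost = 66 × £40.7 = £2,686.20
Purchase cost = D·C = 35,550 × 83 = £2,950,650.00
Total = £4,847.73 + £2,686.20 + £2,950,650.00 = £2,958,183.93

£2,958,184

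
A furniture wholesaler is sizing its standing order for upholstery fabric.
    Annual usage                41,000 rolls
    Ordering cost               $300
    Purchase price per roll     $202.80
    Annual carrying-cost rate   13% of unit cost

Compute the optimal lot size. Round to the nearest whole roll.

966 rolls

Holding cost per roll per year: H = 13% × $202.8 = $26.3640
2DS/H = 2·41,000·300/26.364 = 933,090.58
EOQ = √933,090.58 ≈ 965.97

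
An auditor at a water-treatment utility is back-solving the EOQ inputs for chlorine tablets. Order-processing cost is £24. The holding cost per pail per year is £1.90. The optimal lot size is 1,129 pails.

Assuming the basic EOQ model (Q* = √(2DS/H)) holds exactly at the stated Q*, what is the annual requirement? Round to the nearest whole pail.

50,455 pails per year

Since Q* = (2DS/H)^½, squaring gives Q*²·H = 2DS.
D = Q²H / (2S) = 1,129² × 1.9 / (2 × 24) = 50,454.54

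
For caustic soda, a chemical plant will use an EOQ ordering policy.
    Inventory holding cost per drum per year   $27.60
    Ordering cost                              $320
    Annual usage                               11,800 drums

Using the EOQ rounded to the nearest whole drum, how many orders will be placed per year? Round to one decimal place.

Optimal lot size Q* = (2 × 11,800 × $320 / $27.6)^½ ≈ 523.09 → Q = 523
Orders per year = D/Q = 11,800 / 523 = 22.562

22.6 orders per year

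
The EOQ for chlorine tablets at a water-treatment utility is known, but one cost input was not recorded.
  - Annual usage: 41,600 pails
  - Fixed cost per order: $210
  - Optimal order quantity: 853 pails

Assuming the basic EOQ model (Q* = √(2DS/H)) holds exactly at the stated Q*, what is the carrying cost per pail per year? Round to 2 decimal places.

From Q* = √(2DS/H) ⇒ Q*² = 2DS/H.
H = 2DS / Q² = 2 × 41,600 × 210 / 853² = 24.0129

$24.01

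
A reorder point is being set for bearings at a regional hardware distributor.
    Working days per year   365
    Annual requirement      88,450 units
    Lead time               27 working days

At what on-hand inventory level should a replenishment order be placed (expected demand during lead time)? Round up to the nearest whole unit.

Daily demand d = 88,450 / 365 = 242.329 units/day
Demand during lead time = 242.329 × 27 = 6,542.88
Reorder point = 6,542.88 → round up

6,543 units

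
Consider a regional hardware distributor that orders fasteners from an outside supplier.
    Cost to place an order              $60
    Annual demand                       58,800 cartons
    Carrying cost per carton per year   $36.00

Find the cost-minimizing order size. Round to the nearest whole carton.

2DS/H = 2·58,800·60/36 = 196,000.00
EOQ = √196,000.00 ≈ 442.72

443 cartons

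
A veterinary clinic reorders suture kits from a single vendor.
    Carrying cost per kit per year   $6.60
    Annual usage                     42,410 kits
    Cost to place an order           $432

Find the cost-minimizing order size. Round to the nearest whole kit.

2DS/H = 2·42,410·432/6.6 = 5,551,854.55
EOQ = √5,551,854.55 ≈ 2,356.24

2,356 kits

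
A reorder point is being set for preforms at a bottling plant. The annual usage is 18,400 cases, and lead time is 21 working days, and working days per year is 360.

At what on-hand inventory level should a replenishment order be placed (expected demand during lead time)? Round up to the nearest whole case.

Daily demand d = 18,400 / 360 = 51.111 cases/day
Demand during lead time = 51.111 × 21 = 1,073.33
Reorder point = 1,073.33 → round up

1,074 cases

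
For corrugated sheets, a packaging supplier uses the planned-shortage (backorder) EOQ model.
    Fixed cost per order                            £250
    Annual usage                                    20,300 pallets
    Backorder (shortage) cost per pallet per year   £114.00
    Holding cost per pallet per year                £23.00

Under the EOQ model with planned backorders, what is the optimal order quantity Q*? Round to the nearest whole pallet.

Basic EOQ = √(2·20,300·250/23) = 664.307
Backorder adjustment √((H+b)/b) = √((23+114)/114) = 1.0962
Q* = 664.307 × 1.0962 ≈ 728.24

728 pallets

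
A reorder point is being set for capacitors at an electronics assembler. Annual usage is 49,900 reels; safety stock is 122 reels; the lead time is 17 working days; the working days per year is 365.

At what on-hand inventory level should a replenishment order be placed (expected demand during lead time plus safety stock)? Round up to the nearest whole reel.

Daily demand d = 49,900 / 365 = 136.712 reels/day
Demand during lead time = 136.712 × 17 = 2,324.11
Reorder point = 2,324.11 + 122 = 2,446.11 → round up

2,447 reels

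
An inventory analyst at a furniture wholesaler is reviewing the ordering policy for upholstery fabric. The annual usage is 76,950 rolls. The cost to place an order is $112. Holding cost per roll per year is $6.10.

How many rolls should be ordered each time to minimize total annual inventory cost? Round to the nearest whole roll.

Q* = √(2·D·S / H) = √(2·76,950·112 / 6.1) = √2,825,704.9 ≈ 1,680.98

1,681 rolls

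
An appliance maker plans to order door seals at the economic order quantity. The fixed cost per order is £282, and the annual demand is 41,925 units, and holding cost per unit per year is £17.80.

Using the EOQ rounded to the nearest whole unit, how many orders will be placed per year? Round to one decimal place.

Optimal lot size Q* = (2 × 41,925 × £282 / £17.8)^½ ≈ 1,152.57 → Q = 1,153
Orders per year = D/Q = 41,925 / 1,153 = 36.362

36.4 orders per year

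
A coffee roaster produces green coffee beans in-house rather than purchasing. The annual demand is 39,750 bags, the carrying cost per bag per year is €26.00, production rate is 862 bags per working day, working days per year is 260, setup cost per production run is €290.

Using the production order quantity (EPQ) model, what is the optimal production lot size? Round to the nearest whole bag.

d = 39,750/260 = 152.8846 bags/day;  effective holding cost H(1 − d/p) = 26·(1 − 152.8846/862) = 21.38863
Q* = √(2DS / H_eff) = √(2·39,750·290 / 21.38863) ≈ 1,038.22

1,038 bags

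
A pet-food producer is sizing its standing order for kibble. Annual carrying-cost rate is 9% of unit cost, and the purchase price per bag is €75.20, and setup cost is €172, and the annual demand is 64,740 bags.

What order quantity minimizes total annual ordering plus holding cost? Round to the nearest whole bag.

H = i·C = 0.09 × €75.2 = €6.7680 per bag-year
2DS/H = 2·64,740·172/6.768 = 3,290,567.38
EOQ = √3,290,567.38 ≈ 1,813.99

1,814 bags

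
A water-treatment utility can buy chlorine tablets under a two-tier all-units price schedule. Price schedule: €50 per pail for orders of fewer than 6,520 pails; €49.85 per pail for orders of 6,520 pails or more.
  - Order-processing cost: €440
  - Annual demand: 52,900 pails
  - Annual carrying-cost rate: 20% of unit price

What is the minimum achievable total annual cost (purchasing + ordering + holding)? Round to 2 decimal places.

H₁ = 20%×€50 = €10.0000;  H₂ = 20%×€49.85 = €9.9700
EOQ₁ = √(2×52,900×440/10.0000) = 2,157.59  (< 6,520, feasible at tier 1)
EOQ₂ = √(2×52,900×440/9.9700) = 2,160.83  (< 6,520 → use Q = 6,520 at tier-2 price)
TC(tier 1 (EOQ₁), Q≈2,157.6) = €2,666,575.91
TC(tier 2, Q≈6,520.0) = €2,673,137.14
Minimum at tier 1 (EOQ₁): €2,666,575.91

€2,666,575.91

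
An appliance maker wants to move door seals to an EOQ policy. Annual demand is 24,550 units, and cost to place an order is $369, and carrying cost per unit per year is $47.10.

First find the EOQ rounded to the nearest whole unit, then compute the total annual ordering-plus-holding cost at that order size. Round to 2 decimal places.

$29,212.21

2DS/H = 2·24,550·369/47.1 = 384,668.79
EOQ = √384,668.79 ≈ 620.22 → Q = 620 units
Ordering: D/Q × S = 24,550/620 × $369 = $14,611.21
Holding:  Q/2 × H = 620/2 × $47.1 = $14,601.00
Total = $14,611.21 + $14,601.00 = $29,212.21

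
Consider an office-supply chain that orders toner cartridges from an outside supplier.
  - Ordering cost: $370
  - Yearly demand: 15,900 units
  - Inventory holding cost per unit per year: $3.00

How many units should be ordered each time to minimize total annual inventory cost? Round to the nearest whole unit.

Optimal lot size Q* = (2 × 15,900 × $370 / $3)^½ ≈ 1,980.40

1,980 units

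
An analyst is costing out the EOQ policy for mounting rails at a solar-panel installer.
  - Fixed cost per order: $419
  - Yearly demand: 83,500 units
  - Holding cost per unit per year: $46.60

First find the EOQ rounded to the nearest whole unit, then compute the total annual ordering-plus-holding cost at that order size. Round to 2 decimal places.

$57,102.91

EOQ = √(2DS/H) = √(2 × 83,500 × 419 / 46.6)
    = √(1,501,566.52) ≈ 1,225.38 → Q = 1,225 units
Annual ordering cost = (D/Q)·S = (83,500/1,225) × 419 = $28,560.41
Annual holding cost  = (Q/2)·H = (1,225/2) × 46.6 = $28,542.50
Total = $28,560.41 + $28,542.50 = $57,102.91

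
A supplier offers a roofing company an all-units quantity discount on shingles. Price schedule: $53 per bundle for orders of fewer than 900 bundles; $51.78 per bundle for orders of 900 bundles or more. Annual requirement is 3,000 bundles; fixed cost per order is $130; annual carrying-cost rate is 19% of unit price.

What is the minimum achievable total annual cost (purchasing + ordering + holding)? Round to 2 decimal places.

H₁ = 19%×$53 = $10.0700;  H₂ = 19%×$51.78 = $9.8382
EOQ₁ = √(2×3,000×130/10.0700) = 278.31  (< 900, feasible at tier 1)
EOQ₂ = √(2×3,000×130/9.8382) = 281.57  (< 900 → use Q = 900 at tier-2 price)
TC(tier 1 (EOQ₁), Q≈278.3) = $161,802.61
TC(tier 2, Q≈900.0) = $160,200.52
Minimum at tier 2: $160,200.52

$160,200.52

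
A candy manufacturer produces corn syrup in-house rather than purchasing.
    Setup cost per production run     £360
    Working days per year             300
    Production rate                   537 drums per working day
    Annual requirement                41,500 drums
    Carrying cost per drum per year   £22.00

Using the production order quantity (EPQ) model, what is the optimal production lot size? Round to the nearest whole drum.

1,353 drums

Daily demand d = 41,500/300 = 138.333; p = 537; 1 − d/p = 0.74240
EPQ = √(2DS / (H(1 − d/p)))
    = √(2 × 41,500 × 360 / (22 × 0.74240)) ≈ 1,352.57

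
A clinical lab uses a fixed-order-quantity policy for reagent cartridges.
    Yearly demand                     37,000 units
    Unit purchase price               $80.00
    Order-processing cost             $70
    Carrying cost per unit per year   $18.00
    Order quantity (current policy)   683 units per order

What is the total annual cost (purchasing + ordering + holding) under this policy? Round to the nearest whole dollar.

Ordering: D/Q × S = 37,000/683 × $70 = $3,792.09
Holding:  Q/2 × H = 683/2 × $18 = $6,147.00
Purchase cost = D·C = 37,000 × 80 = $2,960,000.00
Total = $3,792.09 + $6,147.00 + $2,960,000.00 = $2,969,939.09

$2,969,939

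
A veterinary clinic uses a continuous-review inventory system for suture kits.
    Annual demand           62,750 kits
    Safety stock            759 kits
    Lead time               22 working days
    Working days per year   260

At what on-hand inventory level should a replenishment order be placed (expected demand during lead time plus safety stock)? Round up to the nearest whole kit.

Daily demand d = 62,750 / 260 = 241.346 kits/day
Demand during lead time = 241.346 × 22 = 5,309.62
Reorder point = 5,309.62 + 759 = 6,068.62 → round up

6,069 kits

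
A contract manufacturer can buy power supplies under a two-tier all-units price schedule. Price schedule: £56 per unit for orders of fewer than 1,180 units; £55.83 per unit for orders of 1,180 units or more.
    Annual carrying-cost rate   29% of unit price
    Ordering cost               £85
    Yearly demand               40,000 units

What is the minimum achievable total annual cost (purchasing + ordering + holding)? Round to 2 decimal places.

H₁ = 29%×£56 = £16.2400;  H₂ = 29%×£55.83 = £16.1907
EOQ₁ = √(2×40,000×85/16.2400) = 647.09  (< 1,180, feasible at tier 1)
EOQ₂ = √(2×40,000×85/16.1907) = 648.07  (< 1,180 → use Q = 1,180 at tier-2 price)
TC(tier 1 (EOQ₁), Q≈647.1) = £2,250,508.66
TC(tier 2, Q≈1,180.0) = £2,245,633.87
Minimum at tier 2: £2,245,633.87

£2,245,633.87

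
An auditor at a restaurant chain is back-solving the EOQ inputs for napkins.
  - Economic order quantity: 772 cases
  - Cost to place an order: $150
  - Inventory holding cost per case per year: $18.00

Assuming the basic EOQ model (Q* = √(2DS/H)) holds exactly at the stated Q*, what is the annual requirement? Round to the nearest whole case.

From Q* = √(2DS/H) ⇒ Q*² = 2DS/H.
D = Q²H / (2S) = 772² × 18 / (2 × 150) = 35,759.04

35,759 cases per year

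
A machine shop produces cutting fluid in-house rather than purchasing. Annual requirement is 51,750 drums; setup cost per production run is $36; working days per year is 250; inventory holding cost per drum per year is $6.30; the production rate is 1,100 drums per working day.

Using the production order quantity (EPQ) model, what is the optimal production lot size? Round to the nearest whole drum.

Daily demand d = 51,750/250 = 207.000; p = 1100; 1 − d/p = 0.81182
EPQ = √(2DS / (H(1 − d/p)))
    = √(2 × 51,750 × 36 / (6.3 × 0.81182)) ≈ 853.54

854 drums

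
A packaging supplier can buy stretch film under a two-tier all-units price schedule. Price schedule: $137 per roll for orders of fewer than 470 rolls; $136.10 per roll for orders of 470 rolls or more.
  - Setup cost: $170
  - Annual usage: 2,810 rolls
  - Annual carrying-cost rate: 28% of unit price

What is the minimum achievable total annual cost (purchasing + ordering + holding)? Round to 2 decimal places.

$391,023.85

H₁ = 28%×$137 = $38.3600;  H₂ = 28%×$136.10 = $38.1080
EOQ₁ = √(2×2,810×170/38.3600) = 157.82  (< 470, feasible at tier 1)
EOQ₂ = √(2×2,810×170/38.1080) = 158.34  (< 470 → use Q = 470 at tier-2 price)
TC(tier 1 (EOQ₁), Q≈157.8) = $391,023.85
TC(tier 2, Q≈470.0) = $392,412.76
Minimum at tier 1 (EOQ₁): $391,023.85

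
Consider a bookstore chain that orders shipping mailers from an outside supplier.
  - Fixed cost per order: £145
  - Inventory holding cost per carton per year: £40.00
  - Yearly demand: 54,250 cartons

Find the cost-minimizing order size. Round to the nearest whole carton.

627 cartons

Optimal lot size Q* = (2 × 54,250 × £145 / £40)^½ ≈ 627.15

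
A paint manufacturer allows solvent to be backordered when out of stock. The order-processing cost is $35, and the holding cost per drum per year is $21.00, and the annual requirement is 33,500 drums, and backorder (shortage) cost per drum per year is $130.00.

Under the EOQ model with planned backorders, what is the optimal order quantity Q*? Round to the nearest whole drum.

360 drums

Basic EOQ = √(2·33,500·35/21) = 334.166
Backorder adjustment √((H+b)/b) = √((21+130)/130) = 1.0777
Q* = 334.166 × 1.0777 ≈ 360.15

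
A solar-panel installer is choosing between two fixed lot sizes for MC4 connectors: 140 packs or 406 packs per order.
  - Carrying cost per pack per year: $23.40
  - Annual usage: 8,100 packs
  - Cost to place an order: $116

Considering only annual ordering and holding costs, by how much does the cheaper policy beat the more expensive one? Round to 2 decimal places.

$1,284.94

Annual cost at Q: ordering D·S/Q plus holding Q·H/2.
TC(140) = (8,100/140)×116 + (140/2)×23.4 = $8,349.43
TC(406) = (8,100/406)×116 + (406/2)×23.4 = $7,064.49
Lots of 406 are cheaper by $1,284.94.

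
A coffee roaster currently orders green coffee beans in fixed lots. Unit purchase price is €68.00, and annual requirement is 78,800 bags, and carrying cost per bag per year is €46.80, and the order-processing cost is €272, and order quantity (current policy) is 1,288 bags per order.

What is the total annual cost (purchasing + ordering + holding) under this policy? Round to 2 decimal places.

€5,405,180.19

Annual ordering cost = (D/Q)·S = (78,800/1,288) × 272 = €16,640.99
Annual holding cost  = (Q/2)·H = (1,288/2) × 46.8 = €30,139.20
Purchase cost = D·C = 78,800 × 68 = €5,358,400.00
Total = €16,640.99 + €30,139.20 + €5,358,400.00 = €5,405,180.19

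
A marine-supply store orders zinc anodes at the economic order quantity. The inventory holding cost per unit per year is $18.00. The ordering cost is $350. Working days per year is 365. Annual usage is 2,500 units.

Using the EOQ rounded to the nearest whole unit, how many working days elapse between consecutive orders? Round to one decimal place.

EOQ = √(2DS/H) = √(2 × 2,500 × 350 / 18)
    = √(97,222.22) ≈ 311.80 → Q = 312 units
Days between orders = 365 / (D/Q) = 365 / 8.013 ≈ 45.552

45.6 days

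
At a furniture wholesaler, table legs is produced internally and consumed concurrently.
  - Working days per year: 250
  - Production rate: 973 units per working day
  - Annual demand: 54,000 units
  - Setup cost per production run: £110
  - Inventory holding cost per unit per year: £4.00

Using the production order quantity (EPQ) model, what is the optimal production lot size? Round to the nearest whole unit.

1,954 units

d = 54,000/250 = 216.0000 units/day;  effective holding cost H(1 − d/p) = 4·(1 − 216.0000/973) = 3.11202
Q* = √(2DS / H_eff) = √(2·54,000·110 / 3.11202) ≈ 1,953.83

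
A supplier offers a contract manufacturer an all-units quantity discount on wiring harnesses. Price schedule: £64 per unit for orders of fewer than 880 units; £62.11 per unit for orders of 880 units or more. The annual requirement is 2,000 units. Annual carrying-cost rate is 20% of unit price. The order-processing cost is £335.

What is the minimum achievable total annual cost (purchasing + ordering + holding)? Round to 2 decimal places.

£130,447.04

H₁ = 20%×£64 = £12.8000;  H₂ = 20%×£62.11 = £12.4220
EOQ₁ = √(2×2,000×335/12.8000) = 323.55  (< 880, feasible at tier 1)
EOQ₂ = √(2×2,000×335/12.4220) = 328.44  (< 880 → use Q = 880 at tier-2 price)
TC(tier 1 (EOQ₁), Q≈323.6) = £132,141.50
TC(tier 2, Q≈880.0) = £130,447.04
Minimum at tier 2: £130,447.04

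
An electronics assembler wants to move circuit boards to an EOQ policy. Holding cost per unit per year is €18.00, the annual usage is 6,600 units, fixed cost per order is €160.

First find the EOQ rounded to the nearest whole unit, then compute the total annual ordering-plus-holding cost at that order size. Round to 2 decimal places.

€6,165.72

Q* = √(2·D·S / H) = √(2·6,600·160 / 18) = √117,333.3 ≈ 342.54 → Q = 343 units
Orders/yr = 6,600/343 = 19.242; ordering cost = 19.242 × €160 = €3,078.72
Average inventory = 343/2 = 171.5; holding cost = 171.5 × €18 = €3,087.00
Total = €3,078.72 + €3,087.00 = €6,165.72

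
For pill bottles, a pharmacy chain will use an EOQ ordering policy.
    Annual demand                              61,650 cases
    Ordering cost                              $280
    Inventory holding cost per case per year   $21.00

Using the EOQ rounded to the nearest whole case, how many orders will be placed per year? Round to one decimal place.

48.1 orders per year

Q* = √(2·D·S / H) = √(2·61,650·280 / 21) = √1,644,000.0 ≈ 1,282.19 → Q = 1,282
N = D/Q = 61,650/1,282 ≈ 48.089 orders/yr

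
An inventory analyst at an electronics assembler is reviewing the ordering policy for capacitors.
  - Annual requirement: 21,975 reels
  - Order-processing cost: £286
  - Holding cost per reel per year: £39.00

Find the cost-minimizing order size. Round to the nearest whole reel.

2DS/H = 2·21,975·286/39 = 322,300.00
EOQ = √322,300.00 ≈ 567.71

568 reels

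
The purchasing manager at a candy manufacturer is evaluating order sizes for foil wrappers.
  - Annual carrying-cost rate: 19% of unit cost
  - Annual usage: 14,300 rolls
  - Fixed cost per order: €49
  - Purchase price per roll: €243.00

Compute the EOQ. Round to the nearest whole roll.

174 rolls

Holding cost per roll per year: H = 19% × €243 = €46.1700
EOQ = √(2DS/H) = √(2 × 14,300 × 49 / 46.17)
    = √(30,353.04) ≈ 174.22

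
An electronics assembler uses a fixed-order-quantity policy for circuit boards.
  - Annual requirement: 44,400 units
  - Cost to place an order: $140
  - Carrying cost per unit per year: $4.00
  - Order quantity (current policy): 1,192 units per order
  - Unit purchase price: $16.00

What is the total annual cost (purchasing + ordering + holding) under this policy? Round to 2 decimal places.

Orders/yr = 44,400/1,192 = 37.248; ordering cost = 37.248 × $140 = $5,214.77
Average inventory = 1,192/2 = 596; holding cost = 596 × $4 = $2,384.00
Purchase cost = D·C = 44,400 × 16 = $710,400.00
Total = $5,214.77 + $2,384.00 + $710,400.00 = $717,998.77

$717,998.77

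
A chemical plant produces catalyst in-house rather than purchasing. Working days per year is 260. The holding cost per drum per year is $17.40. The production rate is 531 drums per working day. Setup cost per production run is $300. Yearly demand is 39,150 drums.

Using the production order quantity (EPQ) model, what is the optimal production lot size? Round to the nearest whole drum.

d = 39,150/260 = 150.5769 drums/day;  effective holding cost H(1 − d/p) = 17.4·(1 − 150.5769/531) = 12.46584
Q* = √(2DS / H_eff) = √(2·39,150·300 / 12.46584) ≈ 1,372.72

1,373 drums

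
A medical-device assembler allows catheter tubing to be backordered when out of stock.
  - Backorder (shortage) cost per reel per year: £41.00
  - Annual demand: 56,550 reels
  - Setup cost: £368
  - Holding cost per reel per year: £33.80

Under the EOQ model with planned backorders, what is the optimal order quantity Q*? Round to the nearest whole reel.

Basic EOQ = √(2·56,550·368/33.8) = 1,109.678
Backorder adjustment √((H+b)/b) = √((33.8+41)/41) = 1.3507
Q* = 1,109.678 × 1.3507 ≈ 1,498.84

1,499 reels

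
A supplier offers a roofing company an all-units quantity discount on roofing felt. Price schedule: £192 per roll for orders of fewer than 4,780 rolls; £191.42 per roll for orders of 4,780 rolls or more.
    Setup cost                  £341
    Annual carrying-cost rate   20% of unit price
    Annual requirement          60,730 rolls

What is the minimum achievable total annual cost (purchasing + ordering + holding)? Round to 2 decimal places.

£11,700,040.39

H₁ = 20%×£192 = £38.4000;  H₂ = 20%×£191.42 = £38.2840
EOQ₁ = √(2×60,730×341/38.4000) = 1,038.55  (< 4,780, feasible at tier 1)
EOQ₂ = √(2×60,730×341/38.2840) = 1,040.12  (< 4,780 → use Q = 4,780 at tier-2 price)
TC(tier 1 (EOQ₁), Q≈1,038.6) = £11,700,040.39
TC(tier 2, Q≈4,780.0) = £11,720,767.77
Minimum at tier 1 (EOQ₁): £11,700,040.39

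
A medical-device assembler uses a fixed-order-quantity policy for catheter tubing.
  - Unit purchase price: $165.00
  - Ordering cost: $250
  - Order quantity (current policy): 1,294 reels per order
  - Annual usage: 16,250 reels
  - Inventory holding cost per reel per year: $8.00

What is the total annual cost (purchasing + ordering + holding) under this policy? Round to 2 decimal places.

Orders/yr = 16,250/1,294 = 12.558; ordering cost = 12.558 × $250 = $3,139.49
Average inventory = 1,294/2 = 647; holding cost = 647 × $8 = $5,176.00
Purchase cost = D·C = 16,250 × 165 = $2,681,250.00
Total = $3,139.49 + $5,176.00 + $2,681,250.00 = $2,689,565.49

$2,689,565.49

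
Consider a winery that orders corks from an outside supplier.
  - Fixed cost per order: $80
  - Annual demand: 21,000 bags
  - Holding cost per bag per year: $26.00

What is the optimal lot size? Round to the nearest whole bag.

Optimal lot size Q* = (2 × 21,000 × $80 / $26)^½ ≈ 359.49

359 bags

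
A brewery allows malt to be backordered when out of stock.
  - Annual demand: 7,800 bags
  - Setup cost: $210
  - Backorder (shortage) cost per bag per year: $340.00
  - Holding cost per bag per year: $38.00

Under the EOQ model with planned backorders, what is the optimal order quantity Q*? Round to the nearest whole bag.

310 bags

Q* = √(2DS/H) · √((H + b)/b)
   = √(2 × 7,800 × 210 / 38) · √((38 + 340) / 340)
   = 293.616 × 1.0544 ≈ 309.59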